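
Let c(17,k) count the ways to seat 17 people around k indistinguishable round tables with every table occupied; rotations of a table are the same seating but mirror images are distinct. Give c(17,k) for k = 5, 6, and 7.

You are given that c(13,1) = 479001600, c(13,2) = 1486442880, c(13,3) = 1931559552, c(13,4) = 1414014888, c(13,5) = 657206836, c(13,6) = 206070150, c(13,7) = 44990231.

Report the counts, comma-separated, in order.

[14] T[14,2]:13*1486442880+479001600=19802759040 · T[14,3]:13*1931559552+1486442880=26596717056 · T[14,4]:13*1414014888+1931559552=20313753096 · T[14,5]:13*657206836+1414014888=9957703756 · T[14,6]:13*206070150+657206836=3336118786 · T[14,7]:13*44990231+206070150=790943153
[15] T[15,3]:14*26596717056+19802759040=392156797824 · T[15,4]:14*20313753096+26596717056=310989260400 · T[15,5]:14*9957703756+20313753096=159721605680 · T[15,6]:14*3336118786+9957703756=56663366760 · T[15,7]:14*790943153+3336118786=14409322928
[16] T[16,4]:15*310989260400+392156797824=5056995703824 · T[16,5]:15*159721605680+310989260400=2706813345600 · T[16,6]:15*56663366760+159721605680=1009672107080 · T[16,7]:15*14409322928+56663366760=272803210680
[17] T[17,5]:16*2706813345600+5056995703824=48366009233424 · T[17,6]:16*1009672107080+2706813345600=18861567058880 · T[17,7]:16*272803210680+1009672107080=5374523477960
Read c(17,5) = 48366009233424, c(17,6) = 18861567058880, c(17,7) = 5374523477960.

48366009233424, 18861567058880, 5374523477960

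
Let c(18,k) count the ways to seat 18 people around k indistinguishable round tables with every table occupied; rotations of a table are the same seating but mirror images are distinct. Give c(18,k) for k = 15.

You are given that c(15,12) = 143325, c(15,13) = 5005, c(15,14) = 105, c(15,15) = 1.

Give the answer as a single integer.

468180

i=16: T(16,13)=143325+15·5005=218400 | T(16,14)=5005+15·105=6580 | T(16,15)=105+15·1=120
i=17: T(17,14)=218400+16·6580=323680 | T(17,15)=6580+16·120=8500
i=18: T(18,15)=323680+17·8500=468180
Read c(18,15) = 468180.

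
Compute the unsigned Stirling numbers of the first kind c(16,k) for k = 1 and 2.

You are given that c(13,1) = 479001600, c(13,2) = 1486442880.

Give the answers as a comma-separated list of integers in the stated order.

1307674368000, 4339163001600

@14  (14,1):479001600·13+0→6227020800, (14,2):1486442880·13+479001600→19802759040
@15  (15,1):6227020800·14+0→87178291200, (15,2):19802759040·14+6227020800→283465647360
@16  (16,1):87178291200·15+0→1307674368000, (16,2):283465647360·15+87178291200→4339163001600
Read c(16,1) = 1307674368000, c(16,2) = 4339163001600.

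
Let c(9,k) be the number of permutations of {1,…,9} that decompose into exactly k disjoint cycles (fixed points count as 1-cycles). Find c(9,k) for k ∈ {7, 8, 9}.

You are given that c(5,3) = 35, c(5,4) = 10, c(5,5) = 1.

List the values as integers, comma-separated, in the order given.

r6: T_6,4=5×10+35=85; T_6,5=5×1+10=15; T_6,6=5×0+1=1
r7: T_7,5=6×15+85=175; T_7,6=6×1+15=21; T_7,7=6×0+1=1
r8: T_8,6=7×21+175=322; T_8,7=7×1+21=28; T_8,8=7×0+1=1
r9: T_9,7=8×28+322=546; T_9,8=8×1+28=36; T_9,9=8×0+1=1
Read c(9,7) = 546, c(9,8) = 36, c(9,9) = 1.

546, 36, 1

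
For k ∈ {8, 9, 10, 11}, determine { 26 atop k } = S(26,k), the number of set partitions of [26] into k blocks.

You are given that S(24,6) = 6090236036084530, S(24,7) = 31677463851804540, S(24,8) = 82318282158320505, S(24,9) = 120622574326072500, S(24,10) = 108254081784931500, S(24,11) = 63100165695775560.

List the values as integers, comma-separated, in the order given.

row 25: T[25][7]=7·31677463851804540+6090236036084530=227832482998716310  T[25][8]=8·82318282158320505+31677463851804540=690223721118368580  T[25][9]=9·120622574326072500+82318282158320505=1167921451092973005  T[25][10]=10·108254081784931500+120622574326072500=1203163392175387500  T[25][11]=11·63100165695775560+108254081784931500=802355904438462660
row 26: T[26][8]=8·690223721118368580+227832482998716310=5749622251945664950  T[26][9]=9·1167921451092973005+690223721118368580=11201516780955125625  T[26][10]=10·1203163392175387500+1167921451092973005=13199555372846848005  T[26][11]=11·802355904438462660+1203163392175387500=10029078340998476760
Read S(26,8) = 5749622251945664950, S(26,9) = 11201516780955125625, S(26,10) = 13199555372846848005, S(26,11) = 10029078340998476760.

5749622251945664950, 11201516780955125625, 13199555372846848005, 10029078340998476760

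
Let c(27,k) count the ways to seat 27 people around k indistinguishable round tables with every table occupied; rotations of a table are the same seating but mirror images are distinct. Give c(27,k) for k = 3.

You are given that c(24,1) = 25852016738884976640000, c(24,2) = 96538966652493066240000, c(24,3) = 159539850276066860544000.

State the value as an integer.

2671674589068831403868160000

@25  (25,1):25852016738884976640000·24+0→620448401733239439360000, (25,2):96538966652493066240000·24+25852016738884976640000→2342787216398718566400000, (25,3):159539850276066860544000·24+96538966652493066240000→3925495373278097719296000
@26  (26,2):2342787216398718566400000·25+620448401733239439360000→59190128811701203599360000, (26,3):3925495373278097719296000·25+2342787216398718566400000→100480171548351161548800000
@27  (27,3):100480171548351161548800000·26+59190128811701203599360000→2671674589068831403868160000
Read c(27,3) = 2671674589068831403868160000.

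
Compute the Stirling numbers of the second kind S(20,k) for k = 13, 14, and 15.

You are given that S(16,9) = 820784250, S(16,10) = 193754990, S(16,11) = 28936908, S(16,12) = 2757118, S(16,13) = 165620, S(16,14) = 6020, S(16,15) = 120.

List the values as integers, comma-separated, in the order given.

61068660380, 6302524580, 452329200

r17: T_17,10=10×193754990+820784250=2758334150; T_17,11=11×28936908+193754990=512060978; T_17,12=12×2757118+28936908=62022324; T_17,13=13×165620+2757118=4910178; T_17,14=14×6020+165620=249900; T_17,15=15×120+6020=7820
r18: T_18,11=11×512060978+2758334150=8391004908; T_18,12=12×62022324+512060978=1256328866; T_18,13=13×4910178+62022324=125854638; T_18,14=14×249900+4910178=8408778; T_18,15=15×7820+249900=367200
r19: T_19,12=12×1256328866+8391004908=23466951300; T_19,13=13×125854638+1256328866=2892439160; T_19,14=14×8408778+125854638=243577530; T_19,15=15×367200+8408778=13916778
r20: T_20,13=13×2892439160+23466951300=61068660380; T_20,14=14×243577530+2892439160=6302524580; T_20,15=15×13916778+243577530=452329200
Read S(20,13) = 61068660380, S(20,14) = 6302524580, S(20,15) = 452329200.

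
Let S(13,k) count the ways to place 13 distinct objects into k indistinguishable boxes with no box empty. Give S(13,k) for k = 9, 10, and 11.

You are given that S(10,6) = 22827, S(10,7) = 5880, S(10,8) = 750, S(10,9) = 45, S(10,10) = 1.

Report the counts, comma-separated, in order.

359502, 39325, 2431

row 11: T[11][7]=7·5880+22827=63987  T[11][8]=8·750+5880=11880  T[11][9]=9·45+750=1155  T[11][10]=10·1+45=55  T[11][11]=11·0+1=1
row 12: T[12][8]=8·11880+63987=159027  T[12][9]=9·1155+11880=22275  T[12][10]=10·55+1155=1705  T[12][11]=11·1+55=66
row 13: T[13][9]=9·22275+159027=359502  T[13][10]=10·1705+22275=39325  T[13][11]=11·66+1705=2431
Read S(13,9) = 359502, S(13,10) = 39325, S(13,11) = 2431.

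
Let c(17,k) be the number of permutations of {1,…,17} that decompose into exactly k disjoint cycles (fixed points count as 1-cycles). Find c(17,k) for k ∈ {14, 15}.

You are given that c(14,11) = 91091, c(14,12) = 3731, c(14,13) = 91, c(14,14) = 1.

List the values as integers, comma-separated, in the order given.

[15] T[15,12]:14*3731+91091=143325 · T[15,13]:14*91+3731=5005 · T[15,14]:14*1+91=105 · T[15,15]:14*0+1=1
[16] T[16,13]:15*5005+143325=218400 · T[16,14]:15*105+5005=6580 · T[16,15]:15*1+105=120
[17] T[17,14]:16*6580+218400=323680 · T[17,15]:16*120+6580=8500
Read c(17,14) = 323680, c(17,15) = 8500.

323680, 8500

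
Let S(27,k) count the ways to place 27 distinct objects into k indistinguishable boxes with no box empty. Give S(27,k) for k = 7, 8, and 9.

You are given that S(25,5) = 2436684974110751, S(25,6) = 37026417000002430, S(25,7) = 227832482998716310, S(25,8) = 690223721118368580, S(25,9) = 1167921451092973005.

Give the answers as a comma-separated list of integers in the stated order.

row 26: T[26][6]=6·37026417000002430+2436684974110751=224595186974125331  T[26][7]=7·227832482998716310+37026417000002430=1631853797991016600  T[26][8]=8·690223721118368580+227832482998716310=5749622251945664950  T[26][9]=9·1167921451092973005+690223721118368580=11201516780955125625
row 27: T[27][7]=7·1631853797991016600+224595186974125331=11647571772911241531  T[27][8]=8·5749622251945664950+1631853797991016600=47628831813556336200  T[27][9]=9·11201516780955125625+5749622251945664950=106563273280541795575
Read S(27,7) = 11647571772911241531, S(27,8) = 47628831813556336200, S(27,9) = 106563273280541795575.

11647571772911241531, 47628831813556336200, 106563273280541795575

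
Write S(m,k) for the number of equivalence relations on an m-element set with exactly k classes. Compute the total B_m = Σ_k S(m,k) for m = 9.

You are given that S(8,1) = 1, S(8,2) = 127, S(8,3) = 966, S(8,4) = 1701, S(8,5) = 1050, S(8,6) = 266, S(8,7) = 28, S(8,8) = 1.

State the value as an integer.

i=9: T(9,1)=0+1·1=1 | T(9,2)=1+2·127=255 | T(9,3)=127+3·966=3025 | T(9,4)=966+4·1701=7770 | T(9,5)=1701+5·1050=6951 | T(9,6)=1050+6·266=2646 | T(9,7)=266+7·28=462 | T(9,8)=28+8·1=36 | T(9,9)=1+9·0=1
B_9 = ΣS(9,k) = 1+255+3025+7770+6951+2646+462+36+1 = 21147

21147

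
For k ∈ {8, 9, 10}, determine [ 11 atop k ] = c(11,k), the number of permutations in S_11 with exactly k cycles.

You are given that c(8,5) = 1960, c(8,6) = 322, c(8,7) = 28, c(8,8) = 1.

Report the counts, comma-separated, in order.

[9] T[9,6]:8*322+1960=4536 · T[9,7]:8*28+322=546 · T[9,8]:8*1+28=36 · T[9,9]:8*0+1=1
[10] T[10,7]:9*546+4536=9450 · T[10,8]:9*36+546=870 · T[10,9]:9*1+36=45 · T[10,10]:9*0+1=1
[11] T[11,8]:10*870+9450=18150 · T[11,9]:10*45+870=1320 · T[11,10]:10*1+45=55
Read c(11,8) = 18150, c(11,9) = 1320, c(11,10) = 55.

18150, 1320, 55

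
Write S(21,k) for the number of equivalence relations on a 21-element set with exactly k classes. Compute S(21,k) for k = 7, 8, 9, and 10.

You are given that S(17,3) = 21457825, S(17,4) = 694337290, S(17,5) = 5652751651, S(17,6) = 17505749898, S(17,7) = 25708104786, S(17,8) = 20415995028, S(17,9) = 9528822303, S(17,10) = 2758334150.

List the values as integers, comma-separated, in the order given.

[18] T[18,4]:4*694337290+21457825=2798806985 · T[18,5]:5*5652751651+694337290=28958095545 · T[18,6]:6*17505749898+5652751651=110687251039 · T[18,7]:7*25708104786+17505749898=197462483400 · T[18,8]:8*20415995028+25708104786=189036065010 · T[18,9]:9*9528822303+20415995028=106175395755 · T[18,10]:10*2758334150+9528822303=37112163803
[19] T[19,5]:5*28958095545+2798806985=147589284710 · T[19,6]:6*110687251039+28958095545=693081601779 · T[19,7]:7*197462483400+110687251039=1492924634839 · T[19,8]:8*189036065010+197462483400=1709751003480 · T[19,9]:9*106175395755+189036065010=1144614626805 · T[19,10]:10*37112163803+106175395755=477297033785
[20] T[20,6]:6*693081601779+147589284710=4306078895384 · T[20,7]:7*1492924634839+693081601779=11143554045652 · T[20,8]:8*1709751003480+1492924634839=15170932662679 · T[20,9]:9*1144614626805+1709751003480=12011282644725 · T[20,10]:10*477297033785+1144614626805=5917584964655
[21] T[21,7]:7*11143554045652+4306078895384=82310957214948 · T[21,8]:8*15170932662679+11143554045652=132511015347084 · T[21,9]:9*12011282644725+15170932662679=123272476465204 · T[21,10]:10*5917584964655+12011282644725=71187132291275
Read S(21,7) = 82310957214948, S(21,8) = 132511015347084, S(21,9) = 123272476465204, S(21,10) = 71187132291275.

82310957214948, 132511015347084, 123272476465204, 71187132291275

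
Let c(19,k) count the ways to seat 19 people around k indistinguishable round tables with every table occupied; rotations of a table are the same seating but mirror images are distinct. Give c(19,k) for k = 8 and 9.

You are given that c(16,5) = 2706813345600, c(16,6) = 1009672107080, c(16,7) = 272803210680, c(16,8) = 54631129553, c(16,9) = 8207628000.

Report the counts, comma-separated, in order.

r17: T_17,6=16×1009672107080+2706813345600=18861567058880; T_17,7=16×272803210680+1009672107080=5374523477960; T_17,8=16×54631129553+272803210680=1146901283528; T_17,9=16×8207628000+54631129553=185953177553
r18: T_18,7=17×5374523477960+18861567058880=110228466184200; T_18,8=17×1146901283528+5374523477960=24871845297936; T_18,9=17×185953177553+1146901283528=4308105301929
r19: T_19,8=18×24871845297936+110228466184200=557921681547048; T_19,9=18×4308105301929+24871845297936=102417740732658
Read c(19,8) = 557921681547048, c(19,9) = 102417740732658.

557921681547048, 102417740732658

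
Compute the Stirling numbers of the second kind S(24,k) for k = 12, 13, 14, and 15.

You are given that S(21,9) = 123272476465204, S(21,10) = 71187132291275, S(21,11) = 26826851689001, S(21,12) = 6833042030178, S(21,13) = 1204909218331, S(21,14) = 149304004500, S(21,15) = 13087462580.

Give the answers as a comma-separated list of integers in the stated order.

@22  (22,10):71187132291275·10+123272476465204→835143799377954, (22,11):26826851689001·11+71187132291275→366282500870286, (22,12):6833042030178·12+26826851689001→108823356051137, (22,13):1204909218331·13+6833042030178→22496861868481, (22,14):149304004500·14+1204909218331→3295165281331, (22,15):13087462580·15+149304004500→345615943200
@23  (23,11):366282500870286·11+835143799377954→4864251308951100, (23,12):108823356051137·12+366282500870286→1672162773483930, (23,13):22496861868481·13+108823356051137→401282560341390, (23,14):3295165281331·14+22496861868481→68629175807115, (23,15):345615943200·15+3295165281331→8479404429331
@24  (24,12):1672162773483930·12+4864251308951100→24930204590758260, (24,13):401282560341390·13+1672162773483930→6888836057922000, (24,14):68629175807115·14+401282560341390→1362091021641000, (24,15):8479404429331·15+68629175807115→195820242247080
Read S(24,12) = 24930204590758260, S(24,13) = 6888836057922000, S(24,14) = 1362091021641000, S(24,15) = 195820242247080.

24930204590758260, 6888836057922000, 1362091021641000, 195820242247080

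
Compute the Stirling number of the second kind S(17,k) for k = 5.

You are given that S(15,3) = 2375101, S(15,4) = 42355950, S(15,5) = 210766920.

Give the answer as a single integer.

@16  (16,4):42355950·4+2375101→171798901, (16,5):210766920·5+42355950→1096190550
@17  (17,5):1096190550·5+171798901→5652751651
Read S(17,5) = 5652751651.

5652751651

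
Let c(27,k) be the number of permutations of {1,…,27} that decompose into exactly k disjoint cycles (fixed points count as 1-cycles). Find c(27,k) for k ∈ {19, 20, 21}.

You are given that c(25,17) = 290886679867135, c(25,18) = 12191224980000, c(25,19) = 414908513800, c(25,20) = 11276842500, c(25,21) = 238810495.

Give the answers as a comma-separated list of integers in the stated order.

r26: T_26,18=25×12191224980000+290886679867135=595667304367135; T_26,19=25×414908513800+12191224980000=22563937825000; T_26,20=25×11276842500+414908513800=696829576300; T_26,21=25×238810495+11276842500=17247104875
r27: T_27,19=26×22563937825000+595667304367135=1182329687817135; T_27,20=26×696829576300+22563937825000=40681506808800; T_27,21=26×17247104875+696829576300=1145254303050
Read c(27,19) = 1182329687817135, c(27,20) = 40681506808800, c(27,21) = 1145254303050.

1182329687817135, 40681506808800, 1145254303050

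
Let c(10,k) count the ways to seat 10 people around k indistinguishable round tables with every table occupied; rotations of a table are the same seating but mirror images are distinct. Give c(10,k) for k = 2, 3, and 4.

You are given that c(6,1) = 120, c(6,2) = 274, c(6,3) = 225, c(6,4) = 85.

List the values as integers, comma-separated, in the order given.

1026576, 1172700, 723680

[7] T[7,1]:6*120+0=720 · T[7,2]:6*274+120=1764 · T[7,3]:6*225+274=1624 · T[7,4]:6*85+225=735
[8] T[8,1]:7*720+0=5040 · T[8,2]:7*1764+720=13068 · T[8,3]:7*1624+1764=13132 · T[8,4]:7*735+1624=6769
[9] T[9,1]:8*5040+0=40320 · T[9,2]:8*13068+5040=109584 · T[9,3]:8*13132+13068=118124 · T[9,4]:8*6769+13132=67284
[10] T[10,2]:9*109584+40320=1026576 · T[10,3]:9*118124+109584=1172700 · T[10,4]:9*67284+118124=723680
Read c(10,2) = 1026576, c(10,3) = 1172700, c(10,4) = 723680.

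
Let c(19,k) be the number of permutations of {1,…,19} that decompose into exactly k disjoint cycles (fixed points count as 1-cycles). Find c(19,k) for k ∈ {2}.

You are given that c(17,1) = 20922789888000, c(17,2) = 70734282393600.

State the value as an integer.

22376988058521600

@18  (18,1):20922789888000·17+0→355687428096000, (18,2):70734282393600·17+20922789888000→1223405590579200
@19  (19,2):1223405590579200·18+355687428096000→22376988058521600
Read c(19,2) = 22376988058521600.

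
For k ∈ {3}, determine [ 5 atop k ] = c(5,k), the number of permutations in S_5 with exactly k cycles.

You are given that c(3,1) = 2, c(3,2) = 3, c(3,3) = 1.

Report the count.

[4] T[4,2]:3*3+2=11 · T[4,3]:3*1+3=6
[5] T[5,3]:4*6+11=35
Read c(5,3) = 35.

35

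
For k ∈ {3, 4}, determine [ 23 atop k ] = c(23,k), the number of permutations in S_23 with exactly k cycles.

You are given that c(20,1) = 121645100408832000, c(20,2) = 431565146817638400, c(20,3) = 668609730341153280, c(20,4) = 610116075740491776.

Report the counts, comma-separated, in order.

6756146673770930688000, 6548684852703068697600

@21  (21,1):121645100408832000·20+0→2432902008176640000, (21,2):431565146817638400·20+121645100408832000→8752948036761600000, (21,3):668609730341153280·20+431565146817638400→13803759753640704000, (21,4):610116075740491776·20+668609730341153280→12870931245150988800
@22  (22,2):8752948036761600000·21+2432902008176640000→186244810780170240000, (22,3):13803759753640704000·21+8752948036761600000→298631902863216384000, (22,4):12870931245150988800·21+13803759753640704000→284093315901811468800
@23  (23,3):298631902863216384000·22+186244810780170240000→6756146673770930688000, (23,4):284093315901811468800·22+298631902863216384000→6548684852703068697600
Read c(23,3) = 6756146673770930688000, c(23,4) = 6548684852703068697600.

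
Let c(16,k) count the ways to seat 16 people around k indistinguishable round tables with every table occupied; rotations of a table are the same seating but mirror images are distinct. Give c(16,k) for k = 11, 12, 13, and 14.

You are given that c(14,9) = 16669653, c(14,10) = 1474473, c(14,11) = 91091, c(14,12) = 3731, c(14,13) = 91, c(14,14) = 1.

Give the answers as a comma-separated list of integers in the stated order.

@15  (15,10):1474473·14+16669653→37312275, (15,11):91091·14+1474473→2749747, (15,12):3731·14+91091→143325, (15,13):91·14+3731→5005, (15,14):1·14+91→105
@16  (16,11):2749747·15+37312275→78558480, (16,12):143325·15+2749747→4899622, (16,13):5005·15+143325→218400, (16,14):105·15+5005→6580
Read c(16,11) = 78558480, c(16,12) = 4899622, c(16,13) = 218400, c(16,14) = 6580.

78558480, 4899622, 218400, 6580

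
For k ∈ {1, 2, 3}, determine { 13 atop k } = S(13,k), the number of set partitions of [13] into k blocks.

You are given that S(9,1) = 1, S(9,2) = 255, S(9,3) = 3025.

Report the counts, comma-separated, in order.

1, 4095, 261625

r10: T_10,1=1×1+0=1; T_10,2=2×255+1=511; T_10,3=3×3025+255=9330
r11: T_11,1=1×1+0=1; T_11,2=2×511+1=1023; T_11,3=3×9330+511=28501
r12: T_12,1=1×1+0=1; T_12,2=2×1023+1=2047; T_12,3=3×28501+1023=86526
r13: T_13,1=1×1+0=1; T_13,2=2×2047+1=4095; T_13,3=3×86526+2047=261625
Read S(13,1) = 1, S(13,2) = 4095, S(13,3) = 261625.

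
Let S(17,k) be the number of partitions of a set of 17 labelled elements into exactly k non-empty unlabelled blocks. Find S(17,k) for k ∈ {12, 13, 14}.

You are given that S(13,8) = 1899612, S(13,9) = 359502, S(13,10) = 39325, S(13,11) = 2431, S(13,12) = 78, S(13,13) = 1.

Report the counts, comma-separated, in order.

62022324, 4910178, 249900

row 14: T[14][9]=9·359502+1899612=5135130  T[14][10]=10·39325+359502=752752  T[14][11]=11·2431+39325=66066  T[14][12]=12·78+2431=3367  T[14][13]=13·1+78=91  T[14][14]=14·0+1=1
row 15: T[15][10]=10·752752+5135130=12662650  T[15][11]=11·66066+752752=1479478  T[15][12]=12·3367+66066=106470  T[15][13]=13·91+3367=4550  T[15][14]=14·1+91=105
row 16: T[16][11]=11·1479478+12662650=28936908  T[16][12]=12·106470+1479478=2757118  T[16][13]=13·4550+106470=165620  T[16][14]=14·105+4550=6020
row 17: T[17][12]=12·2757118+28936908=62022324  T[17][13]=13·165620+2757118=4910178  T[17][14]=14·6020+165620=249900
Read S(17,12) = 62022324, S(17,13) = 4910178, S(17,14) = 249900.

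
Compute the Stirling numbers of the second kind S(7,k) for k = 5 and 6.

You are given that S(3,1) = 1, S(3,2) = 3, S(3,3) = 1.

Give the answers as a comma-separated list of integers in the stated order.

140, 21

i=4: T(4,2)=1+2·3=7 | T(4,3)=3+3·1=6 | T(4,4)=1+4·0=1
i=5: T(5,3)=7+3·6=25 | T(5,4)=6+4·1=10 | T(5,5)=1+5·0=1
i=6: T(6,4)=25+4·10=65 | T(6,5)=10+5·1=15 | T(6,6)=1+6·0=1
i=7: T(7,5)=65+5·15=140 | T(7,6)=15+6·1=21
Read S(7,5) = 140, S(7,6) = 21.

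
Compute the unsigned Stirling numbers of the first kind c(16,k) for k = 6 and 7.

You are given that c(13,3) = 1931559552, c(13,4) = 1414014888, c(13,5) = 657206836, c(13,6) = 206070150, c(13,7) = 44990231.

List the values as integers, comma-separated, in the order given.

i=14: T(14,4)=1931559552+13·1414014888=20313753096 | T(14,5)=1414014888+13·657206836=9957703756 | T(14,6)=657206836+13·206070150=3336118786 | T(14,7)=206070150+13·44990231=790943153
i=15: T(15,5)=20313753096+14·9957703756=159721605680 | T(15,6)=9957703756+14·3336118786=56663366760 | T(15,7)=3336118786+14·790943153=14409322928
i=16: T(16,6)=159721605680+15·56663366760=1009672107080 | T(16,7)=56663366760+15·14409322928=272803210680
Read c(16,6) = 1009672107080, c(16,7) = 272803210680.

1009672107080, 272803210680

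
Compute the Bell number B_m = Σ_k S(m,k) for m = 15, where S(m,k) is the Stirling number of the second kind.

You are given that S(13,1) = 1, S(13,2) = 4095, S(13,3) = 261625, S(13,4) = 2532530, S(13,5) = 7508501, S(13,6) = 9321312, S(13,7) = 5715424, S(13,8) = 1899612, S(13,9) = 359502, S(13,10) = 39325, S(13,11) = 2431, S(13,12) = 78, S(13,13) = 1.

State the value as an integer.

row 14: T[14][1]=1·1+0=1  T[14][2]=2·4095+1=8191  T[14][3]=3·261625+4095=788970  T[14][4]=4·2532530+261625=10391745  T[14][5]=5·7508501+2532530=40075035  T[14][6]=6·9321312+7508501=63436373  T[14][7]=7·5715424+9321312=49329280  T[14][8]=8·1899612+5715424=20912320  T[14][9]=9·359502+1899612=5135130  T[14][10]=10·39325+359502=752752  T[14][11]=11·2431+39325=66066  T[14][12]=12·78+2431=3367  T[14][13]=13·1+78=91  T[14][14]=14·0+1=1
row 15: T[15][1]=1·1+0=1  T[15][2]=2·8191+1=16383  T[15][3]=3·788970+8191=2375101  T[15][4]=4·10391745+788970=42355950  T[15][5]=5·40075035+10391745=210766920  T[15][6]=6·63436373+40075035=420693273  T[15][7]=7·49329280+63436373=408741333  T[15][8]=8·20912320+49329280=216627840  T[15][9]=9·5135130+20912320=67128490  T[15][10]=10·752752+5135130=12662650  T[15][11]=11·66066+752752=1479478  T[15][12]=12·3367+66066=106470  T[15][13]=13·91+3367=4550  T[15][14]=14·1+91=105  T[15][15]=15·0+1=1
B_15 = ΣS(15,k) = 1+16383+2375101+42355950+210766920+420693273+408741333+216627840+67128490+12662650+1479478+106470+4550+105+1 = 1382958545

1382958545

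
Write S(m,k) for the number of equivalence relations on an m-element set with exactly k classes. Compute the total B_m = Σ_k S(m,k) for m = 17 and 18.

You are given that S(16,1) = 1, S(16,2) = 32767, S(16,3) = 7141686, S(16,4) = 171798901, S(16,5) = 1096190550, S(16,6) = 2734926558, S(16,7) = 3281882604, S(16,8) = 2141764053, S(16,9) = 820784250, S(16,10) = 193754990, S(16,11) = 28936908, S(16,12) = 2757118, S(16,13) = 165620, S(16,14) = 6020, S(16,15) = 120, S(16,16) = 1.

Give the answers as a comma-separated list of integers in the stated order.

[17] T[17,1]:1*1+0=1 · T[17,2]:2*32767+1=65535 · T[17,3]:3*7141686+32767=21457825 · T[17,4]:4*171798901+7141686=694337290 · T[17,5]:5*1096190550+171798901=5652751651 · T[17,6]:6*2734926558+1096190550=17505749898 · T[17,7]:7*3281882604+2734926558=25708104786 · T[17,8]:8*2141764053+3281882604=20415995028 · T[17,9]:9*820784250+2141764053=9528822303 · T[17,10]:10*193754990+820784250=2758334150 · T[17,11]:11*28936908+193754990=512060978 · T[17,12]:12*2757118+28936908=62022324 · T[17,13]:13*165620+2757118=4910178 · T[17,14]:14*6020+165620=249900 · T[17,15]:15*120+6020=7820 · T[17,16]:16*1+120=136 · T[17,17]:17*0+1=1
[18] T[18,1]:1*1+0=1 · T[18,2]:2*65535+1=131071 · T[18,3]:3*21457825+65535=64439010 · T[18,4]:4*694337290+21457825=2798806985 · T[18,5]:5*5652751651+694337290=28958095545 · T[18,6]:6*17505749898+5652751651=110687251039 · T[18,7]:7*25708104786+17505749898=197462483400 · T[18,8]:8*20415995028+25708104786=189036065010 · T[18,9]:9*9528822303+20415995028=106175395755 · T[18,10]:10*2758334150+9528822303=37112163803 · T[18,11]:11*512060978+2758334150=8391004908 · T[18,12]:12*62022324+512060978=1256328866 · T[18,13]:13*4910178+62022324=125854638 · T[18,14]:14*249900+4910178=8408778 · T[18,15]:15*7820+249900=367200 · T[18,16]:16*136+7820=9996 · T[18,17]:17*1+136=153 · T[18,18]:18*0+1=1
B_17 = ΣS(17,k) = 1+65535+21457825+694337290+5652751651+17505749898+25708104786+20415995028+9528822303+2758334150+512060978+62022324+4910178+249900+7820+136+1 = 82864869804
B_18 = ΣS(18,k) = 1+131071+64439010+2798806985+28958095545+110687251039+197462483400+189036065010+106175395755+37112163803+8391004908+1256328866+125854638+8408778+367200+9996+153+1 = 682076806159

82864869804, 682076806159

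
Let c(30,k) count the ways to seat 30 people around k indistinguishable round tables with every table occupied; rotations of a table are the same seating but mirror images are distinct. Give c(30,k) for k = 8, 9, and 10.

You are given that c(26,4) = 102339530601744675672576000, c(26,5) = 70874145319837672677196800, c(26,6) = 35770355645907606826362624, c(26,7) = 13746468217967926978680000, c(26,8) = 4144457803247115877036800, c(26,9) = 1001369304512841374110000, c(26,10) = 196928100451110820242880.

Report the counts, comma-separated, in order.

[27] T[27,5]:26*70874145319837672677196800+102339530601744675672576000=1945067308917524165279692800 · T[27,6]:26*35770355645907606826362624+70874145319837672677196800=1000903392113435450162625024 · T[27,7]:26*13746468217967926978680000+35770355645907606826362624=393178529313073708272042624 · T[27,8]:26*4144457803247115877036800+13746468217967926978680000=121502371102392939781636800 · T[27,9]:26*1001369304512841374110000+4144457803247115877036800=30180059720580991603896800 · T[27,10]:26*196928100451110820242880+1001369304512841374110000=6121499916241722700424880
[28] T[28,6]:27*1000903392113435450162625024+1945067308917524165279692800=28969458895980281319670568448 · T[28,7]:27*393178529313073708272042624+1000903392113435450162625024=11616723683566425573507775872 · T[28,8]:27*121502371102392939781636800+393178529313073708272042624=3673742549077683082376236224 · T[28,9]:27*30180059720580991603896800+121502371102392939781636800=936363983558079713086850400 · T[28,10]:27*6121499916241722700424880+30180059720580991603896800=195460557459107504515368560
[29] T[29,7]:28*11616723683566425573507775872+28969458895980281319670568448=354237722035840197377888292864 · T[29,8]:28*3673742549077683082376236224+11616723683566425573507775872=114481515057741551880042390144 · T[29,9]:28*936363983558079713086850400+3673742549077683082376236224=29891934088703915048808047424 · T[29,10]:28*195460557459107504515368560+936363983558079713086850400=6409259592413089839517170080
[30] T[30,8]:29*114481515057741551880042390144+354237722035840197377888292864=3674201658710345201899117607040 · T[30,9]:29*29891934088703915048808047424+114481515057741551880042390144=981347603630155088295475765440 · T[30,10]:29*6409259592413089839517170080+29891934088703915048808047424=215760462268683520394805979744
Read c(30,8) = 3674201658710345201899117607040, c(30,9) = 981347603630155088295475765440, c(30,10) = 215760462268683520394805979744.

3674201658710345201899117607040, 981347603630155088295475765440, 215760462268683520394805979744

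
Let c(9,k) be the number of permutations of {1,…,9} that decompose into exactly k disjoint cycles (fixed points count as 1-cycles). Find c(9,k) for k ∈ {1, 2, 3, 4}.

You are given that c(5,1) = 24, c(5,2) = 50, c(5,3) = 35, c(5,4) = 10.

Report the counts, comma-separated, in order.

40320, 109584, 118124, 67284

[6] T[6,1]:5*24+0=120 · T[6,2]:5*50+24=274 · T[6,3]:5*35+50=225 · T[6,4]:5*10+35=85
[7] T[7,1]:6*120+0=720 · T[7,2]:6*274+120=1764 · T[7,3]:6*225+274=1624 · T[7,4]:6*85+225=735
[8] T[8,1]:7*720+0=5040 · T[8,2]:7*1764+720=13068 · T[8,3]:7*1624+1764=13132 · T[8,4]:7*735+1624=6769
[9] T[9,1]:8*5040+0=40320 · T[9,2]:8*13068+5040=109584 · T[9,3]:8*13132+13068=118124 · T[9,4]:8*6769+13132=67284
Read c(9,1) = 40320, c(9,2) = 109584, c(9,3) = 118124, c(9,4) = 67284.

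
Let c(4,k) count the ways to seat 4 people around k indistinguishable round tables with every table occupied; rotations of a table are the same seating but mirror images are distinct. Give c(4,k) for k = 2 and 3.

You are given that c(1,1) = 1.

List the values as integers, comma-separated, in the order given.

11, 6

[2] T[2,1]:1*1+0=1 · T[2,2]:1*0+1=1
[3] T[3,1]:2*1+0=2 · T[3,2]:2*1+1=3 · T[3,3]:2*0+1=1
[4] T[4,2]:3*3+2=11 · T[4,3]:3*1+3=6
Read c(4,2) = 11, c(4,3) = 6.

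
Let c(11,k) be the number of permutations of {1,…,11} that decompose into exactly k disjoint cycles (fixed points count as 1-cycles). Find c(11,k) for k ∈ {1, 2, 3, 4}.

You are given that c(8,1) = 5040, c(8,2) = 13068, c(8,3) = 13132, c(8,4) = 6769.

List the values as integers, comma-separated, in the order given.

row 9: T[9][1]=8·5040+0=40320  T[9][2]=8·13068+5040=109584  T[9][3]=8·13132+13068=118124  T[9][4]=8·6769+13132=67284
row 10: T[10][1]=9·40320+0=362880  T[10][2]=9·109584+40320=1026576  T[10][3]=9·118124+109584=1172700  T[10][4]=9·67284+118124=723680
row 11: T[11][1]=10·362880+0=3628800  T[11][2]=10·1026576+362880=10628640  T[11][3]=10·1172700+1026576=12753576  T[11][4]=10·723680+1172700=8409500
Read c(11,1) = 3628800, c(11,2) = 10628640, c(11,3) = 12753576, c(11,4) = 8409500.

3628800, 10628640, 12753576, 8409500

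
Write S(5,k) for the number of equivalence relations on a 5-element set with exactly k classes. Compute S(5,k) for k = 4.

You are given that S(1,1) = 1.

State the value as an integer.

10

@2  (2,1):1·1+0→1, (2,2):0·2+1→1
@3  (3,2):1·2+1→3, (3,3):0·3+1→1
@4  (4,3):1·3+3→6, (4,4):0·4+1→1
@5  (5,4):1·4+6→10
Read S(5,4) = 10.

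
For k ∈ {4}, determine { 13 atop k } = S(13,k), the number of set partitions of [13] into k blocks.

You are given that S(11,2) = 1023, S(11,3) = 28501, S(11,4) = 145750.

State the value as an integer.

i=12: T(12,3)=1023+3·28501=86526 | T(12,4)=28501+4·145750=611501
i=13: T(13,4)=86526+4·611501=2532530
Read S(13,4) = 2532530.

2532530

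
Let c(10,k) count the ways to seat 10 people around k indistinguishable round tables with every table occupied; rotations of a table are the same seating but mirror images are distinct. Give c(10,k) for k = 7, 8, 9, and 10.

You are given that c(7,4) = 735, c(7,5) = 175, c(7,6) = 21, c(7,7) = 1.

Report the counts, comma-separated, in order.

r8: T_8,5=7×175+735=1960; T_8,6=7×21+175=322; T_8,7=7×1+21=28; T_8,8=7×0+1=1
r9: T_9,6=8×322+1960=4536; T_9,7=8×28+322=546; T_9,8=8×1+28=36; T_9,9=8×0+1=1
r10: T_10,7=9×546+4536=9450; T_10,8=9×36+546=870; T_10,9=9×1+36=45; T_10,10=9×0+1=1
Read c(10,7) = 9450, c(10,8) = 870, c(10,9) = 45, c(10,10) = 1.

9450, 870, 45, 1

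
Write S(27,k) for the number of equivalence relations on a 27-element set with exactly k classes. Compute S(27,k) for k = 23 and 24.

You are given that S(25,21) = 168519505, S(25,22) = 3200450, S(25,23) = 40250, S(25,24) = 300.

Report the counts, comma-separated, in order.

i=26: T(26,22)=168519505+22·3200450=238929405 | T(26,23)=3200450+23·40250=4126200 | T(26,24)=40250+24·300=47450
i=27: T(27,23)=238929405+23·4126200=333832005 | T(27,24)=4126200+24·47450=5265000
Read S(27,23) = 333832005, S(27,24) = 5265000.

333832005, 5265000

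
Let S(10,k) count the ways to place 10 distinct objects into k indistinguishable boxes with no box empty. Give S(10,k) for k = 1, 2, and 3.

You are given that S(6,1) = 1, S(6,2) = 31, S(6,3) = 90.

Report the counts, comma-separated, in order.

1, 511, 9330

row 7: T[7][1]=1·1+0=1  T[7][2]=2·31+1=63  T[7][3]=3·90+31=301
row 8: T[8][1]=1·1+0=1  T[8][2]=2·63+1=127  T[8][3]=3·301+63=966
row 9: T[9][1]=1·1+0=1  T[9][2]=2·127+1=255  T[9][3]=3·966+127=3025
row 10: T[10][1]=1·1+0=1  T[10][2]=2·255+1=511  T[10][3]=3·3025+255=9330
Read S(10,1) = 1, S(10,2) = 511, S(10,3) = 9330.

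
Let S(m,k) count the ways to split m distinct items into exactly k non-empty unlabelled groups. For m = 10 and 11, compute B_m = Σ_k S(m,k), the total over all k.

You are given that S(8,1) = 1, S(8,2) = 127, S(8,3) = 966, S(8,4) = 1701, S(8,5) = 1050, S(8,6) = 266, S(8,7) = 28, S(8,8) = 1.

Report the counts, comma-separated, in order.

row 9: T[9][1]=1·1+0=1  T[9][2]=2·127+1=255  T[9][3]=3·966+127=3025  T[9][4]=4·1701+966=7770  T[9][5]=5·1050+1701=6951  T[9][6]=6·266+1050=2646  T[9][7]=7·28+266=462  T[9][8]=8·1+28=36  T[9][9]=9·0+1=1
row 10: T[10][1]=1·1+0=1  T[10][2]=2·255+1=511  T[10][3]=3·3025+255=9330  T[10][4]=4·7770+3025=34105  T[10][5]=5·6951+7770=42525  T[10][6]=6·2646+6951=22827  T[10][7]=7·462+2646=5880  T[10][8]=8·36+462=750  T[10][9]=9·1+36=45  T[10][10]=10·0+1=1
row 11: T[11][1]=1·1+0=1  T[11][2]=2·511+1=1023  T[11][3]=3·9330+511=28501  T[11][4]=4·34105+9330=145750  T[11][5]=5·42525+34105=246730  T[11][6]=6·22827+42525=179487  T[11][7]=7·5880+22827=63987  T[11][8]=8·750+5880=11880  T[11][9]=9·45+750=1155  T[11][10]=10·1+45=55  T[11][11]=11·0+1=1
B_10 = ΣS(10,k) = 1+511+9330+34105+42525+22827+5880+750+45+1 = 115975
B_11 = ΣS(11,k) = 1+1023+28501+145750+246730+179487+63987+11880+1155+55+1 = 678570

115975, 678570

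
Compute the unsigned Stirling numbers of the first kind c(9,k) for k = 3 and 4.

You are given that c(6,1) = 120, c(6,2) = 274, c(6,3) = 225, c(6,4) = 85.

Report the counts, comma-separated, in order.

118124, 67284

@7  (7,1):120·6+0→720, (7,2):274·6+120→1764, (7,3):225·6+274→1624, (7,4):85·6+225→735
@8  (8,2):1764·7+720→13068, (8,3):1624·7+1764→13132, (8,4):735·7+1624→6769
@9  (9,3):13132·8+13068→118124, (9,4):6769·8+13132→67284
Read c(9,3) = 118124, c(9,4) = 67284.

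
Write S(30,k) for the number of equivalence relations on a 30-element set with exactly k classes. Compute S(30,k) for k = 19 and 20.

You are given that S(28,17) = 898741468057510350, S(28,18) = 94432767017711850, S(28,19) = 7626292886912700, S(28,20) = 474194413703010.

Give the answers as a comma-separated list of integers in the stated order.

7145845579888333500, 581535955088511150

r29: T_29,18=18×94432767017711850+898741468057510350=2598531274376323650; T_29,19=19×7626292886912700+94432767017711850=239332331869053150; T_29,20=20×474194413703010+7626292886912700=17110181160972900
r30: T_30,19=19×239332331869053150+2598531274376323650=7145845579888333500; T_30,20=20×17110181160972900+239332331869053150=581535955088511150
Read S(30,19) = 7145845579888333500, S(30,20) = 581535955088511150.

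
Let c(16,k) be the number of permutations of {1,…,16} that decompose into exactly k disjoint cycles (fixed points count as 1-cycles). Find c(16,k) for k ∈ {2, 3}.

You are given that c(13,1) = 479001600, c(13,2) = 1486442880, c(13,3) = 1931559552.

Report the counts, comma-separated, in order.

4339163001600, 6165817614720

row 14: T[14][1]=13·479001600+0=6227020800  T[14][2]=13·1486442880+479001600=19802759040  T[14][3]=13·1931559552+1486442880=26596717056
row 15: T[15][1]=14·6227020800+0=87178291200  T[15][2]=14·19802759040+6227020800=283465647360  T[15][3]=14·26596717056+19802759040=392156797824
row 16: T[16][2]=15·283465647360+87178291200=4339163001600  T[16][3]=15·392156797824+283465647360=6165817614720
Read c(16,2) = 4339163001600, c(16,3) = 6165817614720.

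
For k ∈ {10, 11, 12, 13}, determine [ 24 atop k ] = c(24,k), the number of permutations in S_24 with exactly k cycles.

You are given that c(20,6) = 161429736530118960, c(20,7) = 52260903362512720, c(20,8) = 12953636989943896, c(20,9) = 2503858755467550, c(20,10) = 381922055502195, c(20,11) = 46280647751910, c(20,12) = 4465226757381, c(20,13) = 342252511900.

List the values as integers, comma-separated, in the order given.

220984454979433717396, 33081711368574204996, 4070384057007569521, 413356714301314056

[21] T[21,7]:20*52260903362512720+161429736530118960=1206647803780373360 · T[21,8]:20*12953636989943896+52260903362512720=311333643161390640 · T[21,9]:20*2503858755467550+12953636989943896=63030812099294896 · T[21,10]:20*381922055502195+2503858755467550=10142299865511450 · T[21,11]:20*46280647751910+381922055502195=1307535010540395 · T[21,12]:20*4465226757381+46280647751910=135585182899530 · T[21,13]:20*342252511900+4465226757381=11310276995381
[22] T[22,8]:21*311333643161390640+1206647803780373360=7744654310169576800 · T[22,9]:21*63030812099294896+311333643161390640=1634980697246583456 · T[22,10]:21*10142299865511450+63030812099294896=276019109275035346 · T[22,11]:21*1307535010540395+10142299865511450=37600535086859745 · T[22,12]:21*135585182899530+1307535010540395=4154823851430525 · T[22,13]:21*11310276995381+135585182899530=373100999802531
[23] T[23,9]:22*1634980697246583456+7744654310169576800=43714229649594412832 · T[23,10]:22*276019109275035346+1634980697246583456=7707401101297361068 · T[23,11]:22*37600535086859745+276019109275035346=1103230881185949736 · T[23,12]:22*4154823851430525+37600535086859745=129006659818331295 · T[23,13]:22*373100999802531+4154823851430525=12363045847086207
[24] T[24,10]:23*7707401101297361068+43714229649594412832=220984454979433717396 · T[24,11]:23*1103230881185949736+7707401101297361068=33081711368574204996 · T[24,12]:23*129006659818331295+1103230881185949736=4070384057007569521 · T[24,13]:23*12363045847086207+129006659818331295=413356714301314056
Read c(24,10) = 220984454979433717396, c(24,11) = 33081711368574204996, c(24,12) = 4070384057007569521, c(24,13) = 413356714301314056.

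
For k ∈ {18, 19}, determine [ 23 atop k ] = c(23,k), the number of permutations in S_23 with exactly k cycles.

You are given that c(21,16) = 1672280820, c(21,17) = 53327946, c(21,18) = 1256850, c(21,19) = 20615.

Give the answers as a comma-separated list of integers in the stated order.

row 22: T[22][17]=21·53327946+1672280820=2792167686  T[22][18]=21·1256850+53327946=79721796  T[22][19]=21·20615+1256850=1689765
row 23: T[23][18]=22·79721796+2792167686=4546047198  T[23][19]=22·1689765+79721796=116896626
Read c(23,18) = 4546047198, c(23,19) = 116896626.

4546047198, 116896626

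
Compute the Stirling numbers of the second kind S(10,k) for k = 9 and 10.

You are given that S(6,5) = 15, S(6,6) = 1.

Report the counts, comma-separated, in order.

r7: T_7,6=6×1+15=21; T_7,7=7×0+1=1
r8: T_8,7=7×1+21=28; T_8,8=8×0+1=1
r9: T_9,8=8×1+28=36; T_9,9=9×0+1=1
r10: T_10,9=9×1+36=45; T_10,10=10×0+1=1
Read S(10,9) = 45, S(10,10) = 1.

45, 1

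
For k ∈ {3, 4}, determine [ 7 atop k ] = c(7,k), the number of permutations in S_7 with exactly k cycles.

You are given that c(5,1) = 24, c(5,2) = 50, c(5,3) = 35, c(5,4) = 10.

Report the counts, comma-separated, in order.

1624, 735

row 6: T[6][2]=5·50+24=274  T[6][3]=5·35+50=225  T[6][4]=5·10+35=85
row 7: T[7][3]=6·225+274=1624  T[7][4]=6·85+225=735
Read c(7,3) = 1624, c(7,4) = 735.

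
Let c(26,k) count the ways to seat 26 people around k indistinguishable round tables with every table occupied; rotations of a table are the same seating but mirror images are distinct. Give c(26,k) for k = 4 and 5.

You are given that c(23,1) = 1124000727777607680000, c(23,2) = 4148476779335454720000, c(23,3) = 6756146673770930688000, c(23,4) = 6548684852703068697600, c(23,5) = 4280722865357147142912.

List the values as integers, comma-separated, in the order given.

102339530601744675672576000, 70874145319837672677196800

@24  (24,2):4148476779335454720000·23+1124000727777607680000→96538966652493066240000, (24,3):6756146673770930688000·23+4148476779335454720000→159539850276066860544000, (24,4):6548684852703068697600·23+6756146673770930688000→157375898285941510732800, (24,5):4280722865357147142912·23+6548684852703068697600→105005310755917452984576
@25  (25,3):159539850276066860544000·24+96538966652493066240000→3925495373278097719296000, (25,4):157375898285941510732800·24+159539850276066860544000→3936561409138663118131200, (25,5):105005310755917452984576·24+157375898285941510732800→2677503356427960382362624
@26  (26,4):3936561409138663118131200·25+3925495373278097719296000→102339530601744675672576000, (26,5):2677503356427960382362624·25+3936561409138663118131200→70874145319837672677196800
Read c(26,4) = 102339530601744675672576000, c(26,5) = 70874145319837672677196800.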